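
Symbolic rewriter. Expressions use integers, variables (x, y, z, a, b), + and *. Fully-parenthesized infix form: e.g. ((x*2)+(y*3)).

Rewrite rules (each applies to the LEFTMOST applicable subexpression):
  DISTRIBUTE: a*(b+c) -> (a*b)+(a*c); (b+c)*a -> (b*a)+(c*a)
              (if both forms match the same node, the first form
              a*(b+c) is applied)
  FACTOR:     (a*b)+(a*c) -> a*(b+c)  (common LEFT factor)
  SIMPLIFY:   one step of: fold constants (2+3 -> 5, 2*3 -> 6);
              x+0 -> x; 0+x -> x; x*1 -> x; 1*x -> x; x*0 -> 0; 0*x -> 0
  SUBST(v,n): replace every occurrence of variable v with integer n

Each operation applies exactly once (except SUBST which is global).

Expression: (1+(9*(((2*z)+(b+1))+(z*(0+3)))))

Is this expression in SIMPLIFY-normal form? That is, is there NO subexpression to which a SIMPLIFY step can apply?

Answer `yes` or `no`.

Answer: no

Derivation:
Expression: (1+(9*(((2*z)+(b+1))+(z*(0+3)))))
Scanning for simplifiable subexpressions (pre-order)...
  at root: (1+(9*(((2*z)+(b+1))+(z*(0+3))))) (not simplifiable)
  at R: (9*(((2*z)+(b+1))+(z*(0+3)))) (not simplifiable)
  at RR: (((2*z)+(b+1))+(z*(0+3))) (not simplifiable)
  at RRL: ((2*z)+(b+1)) (not simplifiable)
  at RRLL: (2*z) (not simplifiable)
  at RRLR: (b+1) (not simplifiable)
  at RRR: (z*(0+3)) (not simplifiable)
  at RRRR: (0+3) (SIMPLIFIABLE)
Found simplifiable subexpr at path RRRR: (0+3)
One SIMPLIFY step would give: (1+(9*(((2*z)+(b+1))+(z*3))))
-> NOT in normal form.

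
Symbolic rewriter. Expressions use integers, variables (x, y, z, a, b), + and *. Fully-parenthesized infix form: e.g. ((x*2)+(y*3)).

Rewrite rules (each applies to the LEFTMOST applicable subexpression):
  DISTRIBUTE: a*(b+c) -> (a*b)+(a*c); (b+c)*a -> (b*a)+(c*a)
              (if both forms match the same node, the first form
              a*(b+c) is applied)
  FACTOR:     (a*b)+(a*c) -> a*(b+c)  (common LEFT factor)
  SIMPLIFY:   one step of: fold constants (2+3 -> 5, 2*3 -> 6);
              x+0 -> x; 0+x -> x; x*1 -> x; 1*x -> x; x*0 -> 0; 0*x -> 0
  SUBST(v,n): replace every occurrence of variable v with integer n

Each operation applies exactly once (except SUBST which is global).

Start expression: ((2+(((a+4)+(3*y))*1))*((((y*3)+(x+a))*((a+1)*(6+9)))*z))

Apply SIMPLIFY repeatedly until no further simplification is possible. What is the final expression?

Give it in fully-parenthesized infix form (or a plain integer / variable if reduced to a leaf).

Answer: ((2+((a+4)+(3*y)))*((((y*3)+(x+a))*((a+1)*15))*z))

Derivation:
Start: ((2+(((a+4)+(3*y))*1))*((((y*3)+(x+a))*((a+1)*(6+9)))*z))
Step 1: at LR: (((a+4)+(3*y))*1) -> ((a+4)+(3*y)); overall: ((2+(((a+4)+(3*y))*1))*((((y*3)+(x+a))*((a+1)*(6+9)))*z)) -> ((2+((a+4)+(3*y)))*((((y*3)+(x+a))*((a+1)*(6+9)))*z))
Step 2: at RLRR: (6+9) -> 15; overall: ((2+((a+4)+(3*y)))*((((y*3)+(x+a))*((a+1)*(6+9)))*z)) -> ((2+((a+4)+(3*y)))*((((y*3)+(x+a))*((a+1)*15))*z))
Fixed point: ((2+((a+4)+(3*y)))*((((y*3)+(x+a))*((a+1)*15))*z))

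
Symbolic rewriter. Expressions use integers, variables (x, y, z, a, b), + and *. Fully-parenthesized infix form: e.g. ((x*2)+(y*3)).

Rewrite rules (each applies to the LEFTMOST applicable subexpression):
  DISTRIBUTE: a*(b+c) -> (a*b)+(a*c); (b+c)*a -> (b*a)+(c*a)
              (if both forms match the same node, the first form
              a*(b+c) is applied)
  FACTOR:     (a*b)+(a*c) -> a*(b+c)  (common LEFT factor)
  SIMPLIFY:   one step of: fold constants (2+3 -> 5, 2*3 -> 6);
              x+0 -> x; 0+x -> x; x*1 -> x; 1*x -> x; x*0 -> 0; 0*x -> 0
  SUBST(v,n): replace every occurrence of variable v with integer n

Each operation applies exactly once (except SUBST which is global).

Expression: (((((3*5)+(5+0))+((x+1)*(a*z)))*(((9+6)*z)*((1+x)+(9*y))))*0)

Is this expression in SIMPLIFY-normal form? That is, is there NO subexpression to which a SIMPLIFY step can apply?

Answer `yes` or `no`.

Answer: no

Derivation:
Expression: (((((3*5)+(5+0))+((x+1)*(a*z)))*(((9+6)*z)*((1+x)+(9*y))))*0)
Scanning for simplifiable subexpressions (pre-order)...
  at root: (((((3*5)+(5+0))+((x+1)*(a*z)))*(((9+6)*z)*((1+x)+(9*y))))*0) (SIMPLIFIABLE)
  at L: ((((3*5)+(5+0))+((x+1)*(a*z)))*(((9+6)*z)*((1+x)+(9*y)))) (not simplifiable)
  at LL: (((3*5)+(5+0))+((x+1)*(a*z))) (not simplifiable)
  at LLL: ((3*5)+(5+0)) (not simplifiable)
  at LLLL: (3*5) (SIMPLIFIABLE)
  at LLLR: (5+0) (SIMPLIFIABLE)
  at LLR: ((x+1)*(a*z)) (not simplifiable)
  at LLRL: (x+1) (not simplifiable)
  at LLRR: (a*z) (not simplifiable)
  at LR: (((9+6)*z)*((1+x)+(9*y))) (not simplifiable)
  at LRL: ((9+6)*z) (not simplifiable)
  at LRLL: (9+6) (SIMPLIFIABLE)
  at LRR: ((1+x)+(9*y)) (not simplifiable)
  at LRRL: (1+x) (not simplifiable)
  at LRRR: (9*y) (not simplifiable)
Found simplifiable subexpr at path root: (((((3*5)+(5+0))+((x+1)*(a*z)))*(((9+6)*z)*((1+x)+(9*y))))*0)
One SIMPLIFY step would give: 0
-> NOT in normal form.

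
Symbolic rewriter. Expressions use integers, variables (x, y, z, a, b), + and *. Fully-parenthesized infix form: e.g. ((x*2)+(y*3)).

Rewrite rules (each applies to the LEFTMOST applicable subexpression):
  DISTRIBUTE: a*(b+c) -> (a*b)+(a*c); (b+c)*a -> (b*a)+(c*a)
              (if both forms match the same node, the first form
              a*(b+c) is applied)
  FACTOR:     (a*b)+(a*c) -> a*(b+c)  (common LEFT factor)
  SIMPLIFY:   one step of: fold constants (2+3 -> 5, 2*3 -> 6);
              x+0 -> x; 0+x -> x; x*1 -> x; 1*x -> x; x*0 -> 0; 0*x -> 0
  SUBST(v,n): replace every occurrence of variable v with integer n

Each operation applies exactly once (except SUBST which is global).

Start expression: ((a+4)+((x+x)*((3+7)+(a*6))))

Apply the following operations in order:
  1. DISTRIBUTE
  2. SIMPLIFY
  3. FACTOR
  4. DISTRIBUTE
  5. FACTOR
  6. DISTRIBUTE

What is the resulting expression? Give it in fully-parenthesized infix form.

Start: ((a+4)+((x+x)*((3+7)+(a*6))))
Apply DISTRIBUTE at R (target: ((x+x)*((3+7)+(a*6)))): ((a+4)+((x+x)*((3+7)+(a*6)))) -> ((a+4)+(((x+x)*(3+7))+((x+x)*(a*6))))
Apply SIMPLIFY at RLR (target: (3+7)): ((a+4)+(((x+x)*(3+7))+((x+x)*(a*6)))) -> ((a+4)+(((x+x)*10)+((x+x)*(a*6))))
Apply FACTOR at R (target: (((x+x)*10)+((x+x)*(a*6)))): ((a+4)+(((x+x)*10)+((x+x)*(a*6)))) -> ((a+4)+((x+x)*(10+(a*6))))
Apply DISTRIBUTE at R (target: ((x+x)*(10+(a*6)))): ((a+4)+((x+x)*(10+(a*6)))) -> ((a+4)+(((x+x)*10)+((x+x)*(a*6))))
Apply FACTOR at R (target: (((x+x)*10)+((x+x)*(a*6)))): ((a+4)+(((x+x)*10)+((x+x)*(a*6)))) -> ((a+4)+((x+x)*(10+(a*6))))
Apply DISTRIBUTE at R (target: ((x+x)*(10+(a*6)))): ((a+4)+((x+x)*(10+(a*6)))) -> ((a+4)+(((x+x)*10)+((x+x)*(a*6))))

Answer: ((a+4)+(((x+x)*10)+((x+x)*(a*6))))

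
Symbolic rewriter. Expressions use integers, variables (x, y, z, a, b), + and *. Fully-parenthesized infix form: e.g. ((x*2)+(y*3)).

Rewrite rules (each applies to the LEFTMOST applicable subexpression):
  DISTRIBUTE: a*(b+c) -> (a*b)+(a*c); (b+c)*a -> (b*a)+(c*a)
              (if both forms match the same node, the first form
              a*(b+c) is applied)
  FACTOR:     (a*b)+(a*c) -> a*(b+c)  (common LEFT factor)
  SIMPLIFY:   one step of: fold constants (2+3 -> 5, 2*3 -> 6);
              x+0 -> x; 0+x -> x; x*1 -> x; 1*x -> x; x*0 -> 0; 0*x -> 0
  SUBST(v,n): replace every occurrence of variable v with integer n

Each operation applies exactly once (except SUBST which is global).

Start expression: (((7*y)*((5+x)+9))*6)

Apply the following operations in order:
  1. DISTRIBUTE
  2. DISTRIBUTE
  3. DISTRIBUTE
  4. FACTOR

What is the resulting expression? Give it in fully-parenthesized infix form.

Answer: ((((7*y)*(5+x))*6)+(((7*y)*9)*6))

Derivation:
Start: (((7*y)*((5+x)+9))*6)
Apply DISTRIBUTE at L (target: ((7*y)*((5+x)+9))): (((7*y)*((5+x)+9))*6) -> ((((7*y)*(5+x))+((7*y)*9))*6)
Apply DISTRIBUTE at root (target: ((((7*y)*(5+x))+((7*y)*9))*6)): ((((7*y)*(5+x))+((7*y)*9))*6) -> ((((7*y)*(5+x))*6)+(((7*y)*9)*6))
Apply DISTRIBUTE at LL (target: ((7*y)*(5+x))): ((((7*y)*(5+x))*6)+(((7*y)*9)*6)) -> (((((7*y)*5)+((7*y)*x))*6)+(((7*y)*9)*6))
Apply FACTOR at LL (target: (((7*y)*5)+((7*y)*x))): (((((7*y)*5)+((7*y)*x))*6)+(((7*y)*9)*6)) -> ((((7*y)*(5+x))*6)+(((7*y)*9)*6))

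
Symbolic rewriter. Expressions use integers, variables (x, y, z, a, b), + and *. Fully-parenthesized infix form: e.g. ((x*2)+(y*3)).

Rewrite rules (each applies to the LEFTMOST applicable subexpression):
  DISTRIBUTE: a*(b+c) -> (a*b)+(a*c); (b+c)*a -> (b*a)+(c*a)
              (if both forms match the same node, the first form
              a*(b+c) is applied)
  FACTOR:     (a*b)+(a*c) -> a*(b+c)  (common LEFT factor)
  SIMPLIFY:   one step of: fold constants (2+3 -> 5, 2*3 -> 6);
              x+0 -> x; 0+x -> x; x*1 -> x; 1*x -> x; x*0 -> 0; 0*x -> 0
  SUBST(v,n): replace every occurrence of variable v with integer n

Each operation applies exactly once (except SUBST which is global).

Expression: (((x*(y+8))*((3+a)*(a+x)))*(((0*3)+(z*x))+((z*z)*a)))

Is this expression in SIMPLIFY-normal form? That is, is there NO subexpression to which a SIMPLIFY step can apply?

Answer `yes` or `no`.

Answer: no

Derivation:
Expression: (((x*(y+8))*((3+a)*(a+x)))*(((0*3)+(z*x))+((z*z)*a)))
Scanning for simplifiable subexpressions (pre-order)...
  at root: (((x*(y+8))*((3+a)*(a+x)))*(((0*3)+(z*x))+((z*z)*a))) (not simplifiable)
  at L: ((x*(y+8))*((3+a)*(a+x))) (not simplifiable)
  at LL: (x*(y+8)) (not simplifiable)
  at LLR: (y+8) (not simplifiable)
  at LR: ((3+a)*(a+x)) (not simplifiable)
  at LRL: (3+a) (not simplifiable)
  at LRR: (a+x) (not simplifiable)
  at R: (((0*3)+(z*x))+((z*z)*a)) (not simplifiable)
  at RL: ((0*3)+(z*x)) (not simplifiable)
  at RLL: (0*3) (SIMPLIFIABLE)
  at RLR: (z*x) (not simplifiable)
  at RR: ((z*z)*a) (not simplifiable)
  at RRL: (z*z) (not simplifiable)
Found simplifiable subexpr at path RLL: (0*3)
One SIMPLIFY step would give: (((x*(y+8))*((3+a)*(a+x)))*((0+(z*x))+((z*z)*a)))
-> NOT in normal form.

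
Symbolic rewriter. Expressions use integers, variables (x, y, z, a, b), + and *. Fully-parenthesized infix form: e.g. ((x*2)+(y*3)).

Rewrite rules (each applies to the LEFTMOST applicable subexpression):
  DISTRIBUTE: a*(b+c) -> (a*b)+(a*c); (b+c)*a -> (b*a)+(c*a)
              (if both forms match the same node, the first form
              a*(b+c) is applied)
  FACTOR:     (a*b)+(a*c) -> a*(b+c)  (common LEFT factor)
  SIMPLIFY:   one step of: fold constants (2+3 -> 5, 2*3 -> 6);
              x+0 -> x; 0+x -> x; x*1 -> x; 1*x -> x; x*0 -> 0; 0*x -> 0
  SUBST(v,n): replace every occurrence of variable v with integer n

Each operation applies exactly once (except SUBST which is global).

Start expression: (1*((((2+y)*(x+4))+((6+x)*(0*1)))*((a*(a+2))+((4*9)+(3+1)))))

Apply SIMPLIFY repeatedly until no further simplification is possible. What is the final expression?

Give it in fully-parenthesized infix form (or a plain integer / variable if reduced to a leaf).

Start: (1*((((2+y)*(x+4))+((6+x)*(0*1)))*((a*(a+2))+((4*9)+(3+1)))))
Step 1: at root: (1*((((2+y)*(x+4))+((6+x)*(0*1)))*((a*(a+2))+((4*9)+(3+1))))) -> ((((2+y)*(x+4))+((6+x)*(0*1)))*((a*(a+2))+((4*9)+(3+1)))); overall: (1*((((2+y)*(x+4))+((6+x)*(0*1)))*((a*(a+2))+((4*9)+(3+1))))) -> ((((2+y)*(x+4))+((6+x)*(0*1)))*((a*(a+2))+((4*9)+(3+1))))
Step 2: at LRR: (0*1) -> 0; overall: ((((2+y)*(x+4))+((6+x)*(0*1)))*((a*(a+2))+((4*9)+(3+1)))) -> ((((2+y)*(x+4))+((6+x)*0))*((a*(a+2))+((4*9)+(3+1))))
Step 3: at LR: ((6+x)*0) -> 0; overall: ((((2+y)*(x+4))+((6+x)*0))*((a*(a+2))+((4*9)+(3+1)))) -> ((((2+y)*(x+4))+0)*((a*(a+2))+((4*9)+(3+1))))
Step 4: at L: (((2+y)*(x+4))+0) -> ((2+y)*(x+4)); overall: ((((2+y)*(x+4))+0)*((a*(a+2))+((4*9)+(3+1)))) -> (((2+y)*(x+4))*((a*(a+2))+((4*9)+(3+1))))
Step 5: at RRL: (4*9) -> 36; overall: (((2+y)*(x+4))*((a*(a+2))+((4*9)+(3+1)))) -> (((2+y)*(x+4))*((a*(a+2))+(36+(3+1))))
Step 6: at RRR: (3+1) -> 4; overall: (((2+y)*(x+4))*((a*(a+2))+(36+(3+1)))) -> (((2+y)*(x+4))*((a*(a+2))+(36+4)))
Step 7: at RR: (36+4) -> 40; overall: (((2+y)*(x+4))*((a*(a+2))+(36+4))) -> (((2+y)*(x+4))*((a*(a+2))+40))
Fixed point: (((2+y)*(x+4))*((a*(a+2))+40))

Answer: (((2+y)*(x+4))*((a*(a+2))+40))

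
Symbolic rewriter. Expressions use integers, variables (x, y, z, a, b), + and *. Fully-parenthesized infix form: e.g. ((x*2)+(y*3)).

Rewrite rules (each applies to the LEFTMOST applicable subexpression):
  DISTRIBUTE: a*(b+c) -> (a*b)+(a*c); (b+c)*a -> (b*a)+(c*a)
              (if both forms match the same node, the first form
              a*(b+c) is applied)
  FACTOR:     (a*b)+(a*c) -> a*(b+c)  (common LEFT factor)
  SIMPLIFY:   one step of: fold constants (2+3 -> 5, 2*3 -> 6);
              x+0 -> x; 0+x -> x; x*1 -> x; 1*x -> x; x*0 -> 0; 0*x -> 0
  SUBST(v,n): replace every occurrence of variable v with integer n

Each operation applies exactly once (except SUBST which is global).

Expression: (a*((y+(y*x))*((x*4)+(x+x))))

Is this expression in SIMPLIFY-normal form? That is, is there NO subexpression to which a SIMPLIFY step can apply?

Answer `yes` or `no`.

Answer: yes

Derivation:
Expression: (a*((y+(y*x))*((x*4)+(x+x))))
Scanning for simplifiable subexpressions (pre-order)...
  at root: (a*((y+(y*x))*((x*4)+(x+x)))) (not simplifiable)
  at R: ((y+(y*x))*((x*4)+(x+x))) (not simplifiable)
  at RL: (y+(y*x)) (not simplifiable)
  at RLR: (y*x) (not simplifiable)
  at RR: ((x*4)+(x+x)) (not simplifiable)
  at RRL: (x*4) (not simplifiable)
  at RRR: (x+x) (not simplifiable)
Result: no simplifiable subexpression found -> normal form.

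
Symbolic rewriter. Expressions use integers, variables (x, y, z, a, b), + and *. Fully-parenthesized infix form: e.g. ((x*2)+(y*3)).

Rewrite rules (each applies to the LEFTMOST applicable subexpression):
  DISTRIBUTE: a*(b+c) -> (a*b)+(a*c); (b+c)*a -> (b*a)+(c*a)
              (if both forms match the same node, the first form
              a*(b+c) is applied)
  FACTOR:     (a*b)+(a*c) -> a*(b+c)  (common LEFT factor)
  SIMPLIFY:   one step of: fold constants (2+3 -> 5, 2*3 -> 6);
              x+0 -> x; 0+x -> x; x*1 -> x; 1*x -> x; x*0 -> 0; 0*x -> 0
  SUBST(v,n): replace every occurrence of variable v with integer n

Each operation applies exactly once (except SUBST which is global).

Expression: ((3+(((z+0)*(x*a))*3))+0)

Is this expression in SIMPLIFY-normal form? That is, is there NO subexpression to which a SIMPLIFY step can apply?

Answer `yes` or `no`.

Expression: ((3+(((z+0)*(x*a))*3))+0)
Scanning for simplifiable subexpressions (pre-order)...
  at root: ((3+(((z+0)*(x*a))*3))+0) (SIMPLIFIABLE)
  at L: (3+(((z+0)*(x*a))*3)) (not simplifiable)
  at LR: (((z+0)*(x*a))*3) (not simplifiable)
  at LRL: ((z+0)*(x*a)) (not simplifiable)
  at LRLL: (z+0) (SIMPLIFIABLE)
  at LRLR: (x*a) (not simplifiable)
Found simplifiable subexpr at path root: ((3+(((z+0)*(x*a))*3))+0)
One SIMPLIFY step would give: (3+(((z+0)*(x*a))*3))
-> NOT in normal form.

Answer: no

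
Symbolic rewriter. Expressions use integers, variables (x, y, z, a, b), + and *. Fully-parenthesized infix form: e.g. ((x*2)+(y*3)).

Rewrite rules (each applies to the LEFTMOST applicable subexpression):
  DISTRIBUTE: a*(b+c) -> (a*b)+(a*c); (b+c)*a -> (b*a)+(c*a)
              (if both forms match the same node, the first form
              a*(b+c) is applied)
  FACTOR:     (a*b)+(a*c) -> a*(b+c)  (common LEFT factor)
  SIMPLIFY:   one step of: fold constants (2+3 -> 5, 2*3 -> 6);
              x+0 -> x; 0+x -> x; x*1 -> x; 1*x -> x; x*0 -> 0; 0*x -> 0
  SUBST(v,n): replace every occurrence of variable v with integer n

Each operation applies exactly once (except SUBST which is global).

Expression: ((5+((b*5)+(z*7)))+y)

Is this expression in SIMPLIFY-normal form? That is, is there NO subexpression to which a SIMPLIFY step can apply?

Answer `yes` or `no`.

Expression: ((5+((b*5)+(z*7)))+y)
Scanning for simplifiable subexpressions (pre-order)...
  at root: ((5+((b*5)+(z*7)))+y) (not simplifiable)
  at L: (5+((b*5)+(z*7))) (not simplifiable)
  at LR: ((b*5)+(z*7)) (not simplifiable)
  at LRL: (b*5) (not simplifiable)
  at LRR: (z*7) (not simplifiable)
Result: no simplifiable subexpression found -> normal form.

Answer: yes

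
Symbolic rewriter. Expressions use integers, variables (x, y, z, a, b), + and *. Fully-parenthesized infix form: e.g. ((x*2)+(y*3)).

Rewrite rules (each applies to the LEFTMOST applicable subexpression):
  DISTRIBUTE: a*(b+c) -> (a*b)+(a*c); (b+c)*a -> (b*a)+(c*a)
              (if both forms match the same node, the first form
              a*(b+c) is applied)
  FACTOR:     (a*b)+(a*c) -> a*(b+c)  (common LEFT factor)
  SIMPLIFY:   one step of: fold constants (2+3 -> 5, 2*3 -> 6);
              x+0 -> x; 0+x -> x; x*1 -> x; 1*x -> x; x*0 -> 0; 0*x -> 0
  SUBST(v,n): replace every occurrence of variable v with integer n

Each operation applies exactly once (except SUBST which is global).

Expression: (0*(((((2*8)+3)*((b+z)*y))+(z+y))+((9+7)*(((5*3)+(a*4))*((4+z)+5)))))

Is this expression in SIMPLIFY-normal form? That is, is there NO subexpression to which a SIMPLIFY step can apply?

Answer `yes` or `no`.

Expression: (0*(((((2*8)+3)*((b+z)*y))+(z+y))+((9+7)*(((5*3)+(a*4))*((4+z)+5)))))
Scanning for simplifiable subexpressions (pre-order)...
  at root: (0*(((((2*8)+3)*((b+z)*y))+(z+y))+((9+7)*(((5*3)+(a*4))*((4+z)+5))))) (SIMPLIFIABLE)
  at R: (((((2*8)+3)*((b+z)*y))+(z+y))+((9+7)*(((5*3)+(a*4))*((4+z)+5)))) (not simplifiable)
  at RL: ((((2*8)+3)*((b+z)*y))+(z+y)) (not simplifiable)
  at RLL: (((2*8)+3)*((b+z)*y)) (not simplifiable)
  at RLLL: ((2*8)+3) (not simplifiable)
  at RLLLL: (2*8) (SIMPLIFIABLE)
  at RLLR: ((b+z)*y) (not simplifiable)
  at RLLRL: (b+z) (not simplifiable)
  at RLR: (z+y) (not simplifiable)
  at RR: ((9+7)*(((5*3)+(a*4))*((4+z)+5))) (not simplifiable)
  at RRL: (9+7) (SIMPLIFIABLE)
  at RRR: (((5*3)+(a*4))*((4+z)+5)) (not simplifiable)
  at RRRL: ((5*3)+(a*4)) (not simplifiable)
  at RRRLL: (5*3) (SIMPLIFIABLE)
  at RRRLR: (a*4) (not simplifiable)
  at RRRR: ((4+z)+5) (not simplifiable)
  at RRRRL: (4+z) (not simplifiable)
Found simplifiable subexpr at path root: (0*(((((2*8)+3)*((b+z)*y))+(z+y))+((9+7)*(((5*3)+(a*4))*((4+z)+5)))))
One SIMPLIFY step would give: 0
-> NOT in normal form.

Answer: no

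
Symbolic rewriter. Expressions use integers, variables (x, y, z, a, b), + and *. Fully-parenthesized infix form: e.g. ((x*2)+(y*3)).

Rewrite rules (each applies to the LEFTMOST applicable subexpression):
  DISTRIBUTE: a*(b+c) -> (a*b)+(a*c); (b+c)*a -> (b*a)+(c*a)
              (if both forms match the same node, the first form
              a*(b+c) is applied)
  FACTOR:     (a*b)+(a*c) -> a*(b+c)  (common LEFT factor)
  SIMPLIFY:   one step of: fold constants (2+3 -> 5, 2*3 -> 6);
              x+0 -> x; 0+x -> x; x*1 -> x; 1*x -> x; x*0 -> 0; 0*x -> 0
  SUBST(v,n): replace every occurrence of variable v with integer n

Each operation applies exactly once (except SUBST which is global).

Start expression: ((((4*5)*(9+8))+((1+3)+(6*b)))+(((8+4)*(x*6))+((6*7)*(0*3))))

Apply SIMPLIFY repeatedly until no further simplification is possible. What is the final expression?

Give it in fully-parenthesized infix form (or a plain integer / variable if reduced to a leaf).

Answer: ((340+(4+(6*b)))+(12*(x*6)))

Derivation:
Start: ((((4*5)*(9+8))+((1+3)+(6*b)))+(((8+4)*(x*6))+((6*7)*(0*3))))
Step 1: at LLL: (4*5) -> 20; overall: ((((4*5)*(9+8))+((1+3)+(6*b)))+(((8+4)*(x*6))+((6*7)*(0*3)))) -> (((20*(9+8))+((1+3)+(6*b)))+(((8+4)*(x*6))+((6*7)*(0*3))))
Step 2: at LLR: (9+8) -> 17; overall: (((20*(9+8))+((1+3)+(6*b)))+(((8+4)*(x*6))+((6*7)*(0*3)))) -> (((20*17)+((1+3)+(6*b)))+(((8+4)*(x*6))+((6*7)*(0*3))))
Step 3: at LL: (20*17) -> 340; overall: (((20*17)+((1+3)+(6*b)))+(((8+4)*(x*6))+((6*7)*(0*3)))) -> ((340+((1+3)+(6*b)))+(((8+4)*(x*6))+((6*7)*(0*3))))
Step 4: at LRL: (1+3) -> 4; overall: ((340+((1+3)+(6*b)))+(((8+4)*(x*6))+((6*7)*(0*3)))) -> ((340+(4+(6*b)))+(((8+4)*(x*6))+((6*7)*(0*3))))
Step 5: at RLL: (8+4) -> 12; overall: ((340+(4+(6*b)))+(((8+4)*(x*6))+((6*7)*(0*3)))) -> ((340+(4+(6*b)))+((12*(x*6))+((6*7)*(0*3))))
Step 6: at RRL: (6*7) -> 42; overall: ((340+(4+(6*b)))+((12*(x*6))+((6*7)*(0*3)))) -> ((340+(4+(6*b)))+((12*(x*6))+(42*(0*3))))
Step 7: at RRR: (0*3) -> 0; overall: ((340+(4+(6*b)))+((12*(x*6))+(42*(0*3)))) -> ((340+(4+(6*b)))+((12*(x*6))+(42*0)))
Step 8: at RR: (42*0) -> 0; overall: ((340+(4+(6*b)))+((12*(x*6))+(42*0))) -> ((340+(4+(6*b)))+((12*(x*6))+0))
Step 9: at R: ((12*(x*6))+0) -> (12*(x*6)); overall: ((340+(4+(6*b)))+((12*(x*6))+0)) -> ((340+(4+(6*b)))+(12*(x*6)))
Fixed point: ((340+(4+(6*b)))+(12*(x*6)))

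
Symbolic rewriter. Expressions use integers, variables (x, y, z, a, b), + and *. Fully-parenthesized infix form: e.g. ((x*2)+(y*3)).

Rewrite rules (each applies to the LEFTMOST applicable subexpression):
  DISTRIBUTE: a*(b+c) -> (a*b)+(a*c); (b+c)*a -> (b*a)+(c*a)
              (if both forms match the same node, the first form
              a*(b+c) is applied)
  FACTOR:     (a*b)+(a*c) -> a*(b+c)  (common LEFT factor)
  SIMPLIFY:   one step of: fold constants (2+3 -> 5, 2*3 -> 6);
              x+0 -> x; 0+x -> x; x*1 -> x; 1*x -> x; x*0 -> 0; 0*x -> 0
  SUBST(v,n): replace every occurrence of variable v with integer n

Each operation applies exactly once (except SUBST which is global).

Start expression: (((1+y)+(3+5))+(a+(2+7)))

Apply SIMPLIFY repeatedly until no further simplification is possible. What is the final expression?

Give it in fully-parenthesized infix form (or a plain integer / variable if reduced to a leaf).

Answer: (((1+y)+8)+(a+9))

Derivation:
Start: (((1+y)+(3+5))+(a+(2+7)))
Step 1: at LR: (3+5) -> 8; overall: (((1+y)+(3+5))+(a+(2+7))) -> (((1+y)+8)+(a+(2+7)))
Step 2: at RR: (2+7) -> 9; overall: (((1+y)+8)+(a+(2+7))) -> (((1+y)+8)+(a+9))
Fixed point: (((1+y)+8)+(a+9))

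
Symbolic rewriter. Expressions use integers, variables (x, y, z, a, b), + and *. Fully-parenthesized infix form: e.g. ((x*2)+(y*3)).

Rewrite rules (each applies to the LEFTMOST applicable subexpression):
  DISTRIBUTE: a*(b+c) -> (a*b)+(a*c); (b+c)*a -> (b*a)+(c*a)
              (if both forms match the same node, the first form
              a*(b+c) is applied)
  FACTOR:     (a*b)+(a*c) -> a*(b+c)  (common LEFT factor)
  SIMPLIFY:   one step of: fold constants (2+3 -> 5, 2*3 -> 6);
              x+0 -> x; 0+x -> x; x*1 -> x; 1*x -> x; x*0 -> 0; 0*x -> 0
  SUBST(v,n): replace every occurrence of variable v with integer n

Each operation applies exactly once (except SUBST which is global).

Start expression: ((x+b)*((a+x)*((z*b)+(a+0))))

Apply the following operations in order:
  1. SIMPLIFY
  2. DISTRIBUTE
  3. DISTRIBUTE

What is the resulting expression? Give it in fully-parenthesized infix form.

Start: ((x+b)*((a+x)*((z*b)+(a+0))))
Apply SIMPLIFY at RRR (target: (a+0)): ((x+b)*((a+x)*((z*b)+(a+0)))) -> ((x+b)*((a+x)*((z*b)+a)))
Apply DISTRIBUTE at root (target: ((x+b)*((a+x)*((z*b)+a)))): ((x+b)*((a+x)*((z*b)+a))) -> ((x*((a+x)*((z*b)+a)))+(b*((a+x)*((z*b)+a))))
Apply DISTRIBUTE at LR (target: ((a+x)*((z*b)+a))): ((x*((a+x)*((z*b)+a)))+(b*((a+x)*((z*b)+a)))) -> ((x*(((a+x)*(z*b))+((a+x)*a)))+(b*((a+x)*((z*b)+a))))

Answer: ((x*(((a+x)*(z*b))+((a+x)*a)))+(b*((a+x)*((z*b)+a))))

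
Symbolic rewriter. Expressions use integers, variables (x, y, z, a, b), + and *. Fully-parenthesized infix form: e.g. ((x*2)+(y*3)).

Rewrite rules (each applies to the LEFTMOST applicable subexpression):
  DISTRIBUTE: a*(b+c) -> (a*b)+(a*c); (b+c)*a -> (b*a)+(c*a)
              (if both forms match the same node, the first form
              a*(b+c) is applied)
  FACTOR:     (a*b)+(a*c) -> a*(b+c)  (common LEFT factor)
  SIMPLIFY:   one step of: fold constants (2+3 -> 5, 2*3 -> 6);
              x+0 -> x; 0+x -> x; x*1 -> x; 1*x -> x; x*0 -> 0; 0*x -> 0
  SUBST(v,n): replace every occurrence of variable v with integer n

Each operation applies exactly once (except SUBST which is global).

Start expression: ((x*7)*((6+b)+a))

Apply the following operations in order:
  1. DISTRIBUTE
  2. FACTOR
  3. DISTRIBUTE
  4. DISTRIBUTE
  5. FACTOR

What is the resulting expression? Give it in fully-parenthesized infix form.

Answer: (((x*7)*(6+b))+((x*7)*a))

Derivation:
Start: ((x*7)*((6+b)+a))
Apply DISTRIBUTE at root (target: ((x*7)*((6+b)+a))): ((x*7)*((6+b)+a)) -> (((x*7)*(6+b))+((x*7)*a))
Apply FACTOR at root (target: (((x*7)*(6+b))+((x*7)*a))): (((x*7)*(6+b))+((x*7)*a)) -> ((x*7)*((6+b)+a))
Apply DISTRIBUTE at root (target: ((x*7)*((6+b)+a))): ((x*7)*((6+b)+a)) -> (((x*7)*(6+b))+((x*7)*a))
Apply DISTRIBUTE at L (target: ((x*7)*(6+b))): (((x*7)*(6+b))+((x*7)*a)) -> ((((x*7)*6)+((x*7)*b))+((x*7)*a))
Apply FACTOR at L (target: (((x*7)*6)+((x*7)*b))): ((((x*7)*6)+((x*7)*b))+((x*7)*a)) -> (((x*7)*(6+b))+((x*7)*a))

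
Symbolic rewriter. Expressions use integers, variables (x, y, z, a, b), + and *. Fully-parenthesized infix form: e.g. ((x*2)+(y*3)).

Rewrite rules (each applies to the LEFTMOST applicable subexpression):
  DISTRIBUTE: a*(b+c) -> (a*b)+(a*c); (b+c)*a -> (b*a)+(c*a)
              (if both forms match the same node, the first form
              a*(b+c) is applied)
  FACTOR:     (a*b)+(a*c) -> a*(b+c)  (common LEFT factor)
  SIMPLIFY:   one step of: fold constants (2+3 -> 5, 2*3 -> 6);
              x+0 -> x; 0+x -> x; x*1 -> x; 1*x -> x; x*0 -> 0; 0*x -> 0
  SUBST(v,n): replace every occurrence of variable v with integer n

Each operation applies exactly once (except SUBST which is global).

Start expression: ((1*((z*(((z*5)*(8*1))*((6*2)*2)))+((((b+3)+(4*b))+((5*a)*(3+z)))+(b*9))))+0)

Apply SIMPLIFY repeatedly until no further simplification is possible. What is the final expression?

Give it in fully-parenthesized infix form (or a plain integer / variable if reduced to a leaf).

Answer: ((z*(((z*5)*8)*24))+((((b+3)+(4*b))+((5*a)*(3+z)))+(b*9)))

Derivation:
Start: ((1*((z*(((z*5)*(8*1))*((6*2)*2)))+((((b+3)+(4*b))+((5*a)*(3+z)))+(b*9))))+0)
Step 1: at root: ((1*((z*(((z*5)*(8*1))*((6*2)*2)))+((((b+3)+(4*b))+((5*a)*(3+z)))+(b*9))))+0) -> (1*((z*(((z*5)*(8*1))*((6*2)*2)))+((((b+3)+(4*b))+((5*a)*(3+z)))+(b*9)))); overall: ((1*((z*(((z*5)*(8*1))*((6*2)*2)))+((((b+3)+(4*b))+((5*a)*(3+z)))+(b*9))))+0) -> (1*((z*(((z*5)*(8*1))*((6*2)*2)))+((((b+3)+(4*b))+((5*a)*(3+z)))+(b*9))))
Step 2: at root: (1*((z*(((z*5)*(8*1))*((6*2)*2)))+((((b+3)+(4*b))+((5*a)*(3+z)))+(b*9)))) -> ((z*(((z*5)*(8*1))*((6*2)*2)))+((((b+3)+(4*b))+((5*a)*(3+z)))+(b*9))); overall: (1*((z*(((z*5)*(8*1))*((6*2)*2)))+((((b+3)+(4*b))+((5*a)*(3+z)))+(b*9)))) -> ((z*(((z*5)*(8*1))*((6*2)*2)))+((((b+3)+(4*b))+((5*a)*(3+z)))+(b*9)))
Step 3: at LRLR: (8*1) -> 8; overall: ((z*(((z*5)*(8*1))*((6*2)*2)))+((((b+3)+(4*b))+((5*a)*(3+z)))+(b*9))) -> ((z*(((z*5)*8)*((6*2)*2)))+((((b+3)+(4*b))+((5*a)*(3+z)))+(b*9)))
Step 4: at LRRL: (6*2) -> 12; overall: ((z*(((z*5)*8)*((6*2)*2)))+((((b+3)+(4*b))+((5*a)*(3+z)))+(b*9))) -> ((z*(((z*5)*8)*(12*2)))+((((b+3)+(4*b))+((5*a)*(3+z)))+(b*9)))
Step 5: at LRR: (12*2) -> 24; overall: ((z*(((z*5)*8)*(12*2)))+((((b+3)+(4*b))+((5*a)*(3+z)))+(b*9))) -> ((z*(((z*5)*8)*24))+((((b+3)+(4*b))+((5*a)*(3+z)))+(b*9)))
Fixed point: ((z*(((z*5)*8)*24))+((((b+3)+(4*b))+((5*a)*(3+z)))+(b*9)))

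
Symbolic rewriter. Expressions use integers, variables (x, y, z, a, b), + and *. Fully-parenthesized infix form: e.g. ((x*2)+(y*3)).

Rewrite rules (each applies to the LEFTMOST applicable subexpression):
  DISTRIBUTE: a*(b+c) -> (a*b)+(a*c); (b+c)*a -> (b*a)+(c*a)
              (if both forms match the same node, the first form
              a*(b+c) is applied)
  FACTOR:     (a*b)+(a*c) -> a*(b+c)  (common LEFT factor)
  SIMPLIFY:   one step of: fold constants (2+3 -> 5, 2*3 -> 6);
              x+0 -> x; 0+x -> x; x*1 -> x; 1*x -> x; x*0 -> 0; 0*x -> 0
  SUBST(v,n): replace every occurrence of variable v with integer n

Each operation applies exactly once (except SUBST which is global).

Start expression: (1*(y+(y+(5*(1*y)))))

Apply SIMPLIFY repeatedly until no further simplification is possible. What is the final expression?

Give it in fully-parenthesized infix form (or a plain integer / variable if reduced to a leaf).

Start: (1*(y+(y+(5*(1*y)))))
Step 1: at root: (1*(y+(y+(5*(1*y))))) -> (y+(y+(5*(1*y)))); overall: (1*(y+(y+(5*(1*y))))) -> (y+(y+(5*(1*y))))
Step 2: at RRR: (1*y) -> y; overall: (y+(y+(5*(1*y)))) -> (y+(y+(5*y)))
Fixed point: (y+(y+(5*y)))

Answer: (y+(y+(5*y)))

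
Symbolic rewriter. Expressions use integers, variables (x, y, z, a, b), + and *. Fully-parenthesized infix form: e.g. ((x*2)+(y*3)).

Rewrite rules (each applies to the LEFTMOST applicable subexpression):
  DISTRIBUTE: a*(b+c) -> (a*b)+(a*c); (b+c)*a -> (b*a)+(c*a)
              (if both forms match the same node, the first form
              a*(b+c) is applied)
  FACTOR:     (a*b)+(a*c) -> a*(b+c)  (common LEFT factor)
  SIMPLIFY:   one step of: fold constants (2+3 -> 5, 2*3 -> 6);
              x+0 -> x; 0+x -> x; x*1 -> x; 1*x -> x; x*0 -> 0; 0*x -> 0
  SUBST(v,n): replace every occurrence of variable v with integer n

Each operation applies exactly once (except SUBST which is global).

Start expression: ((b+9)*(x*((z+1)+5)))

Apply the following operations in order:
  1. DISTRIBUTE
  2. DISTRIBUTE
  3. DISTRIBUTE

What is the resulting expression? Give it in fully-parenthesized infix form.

Start: ((b+9)*(x*((z+1)+5)))
Apply DISTRIBUTE at root (target: ((b+9)*(x*((z+1)+5)))): ((b+9)*(x*((z+1)+5))) -> ((b*(x*((z+1)+5)))+(9*(x*((z+1)+5))))
Apply DISTRIBUTE at LR (target: (x*((z+1)+5))): ((b*(x*((z+1)+5)))+(9*(x*((z+1)+5)))) -> ((b*((x*(z+1))+(x*5)))+(9*(x*((z+1)+5))))
Apply DISTRIBUTE at L (target: (b*((x*(z+1))+(x*5)))): ((b*((x*(z+1))+(x*5)))+(9*(x*((z+1)+5)))) -> (((b*(x*(z+1)))+(b*(x*5)))+(9*(x*((z+1)+5))))

Answer: (((b*(x*(z+1)))+(b*(x*5)))+(9*(x*((z+1)+5))))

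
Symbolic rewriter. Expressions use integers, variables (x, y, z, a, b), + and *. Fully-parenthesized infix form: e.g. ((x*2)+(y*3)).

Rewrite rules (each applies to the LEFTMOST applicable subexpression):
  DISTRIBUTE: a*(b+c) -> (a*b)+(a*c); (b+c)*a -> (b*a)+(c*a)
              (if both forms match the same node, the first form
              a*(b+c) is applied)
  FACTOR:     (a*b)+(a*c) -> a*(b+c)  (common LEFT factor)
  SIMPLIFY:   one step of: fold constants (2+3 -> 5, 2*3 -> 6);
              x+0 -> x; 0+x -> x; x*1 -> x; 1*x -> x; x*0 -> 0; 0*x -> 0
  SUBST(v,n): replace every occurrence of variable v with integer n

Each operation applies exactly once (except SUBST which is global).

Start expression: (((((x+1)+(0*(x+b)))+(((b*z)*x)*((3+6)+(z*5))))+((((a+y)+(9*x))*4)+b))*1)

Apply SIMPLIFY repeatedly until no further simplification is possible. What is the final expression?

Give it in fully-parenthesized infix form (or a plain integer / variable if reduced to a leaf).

Start: (((((x+1)+(0*(x+b)))+(((b*z)*x)*((3+6)+(z*5))))+((((a+y)+(9*x))*4)+b))*1)
Step 1: at root: (((((x+1)+(0*(x+b)))+(((b*z)*x)*((3+6)+(z*5))))+((((a+y)+(9*x))*4)+b))*1) -> ((((x+1)+(0*(x+b)))+(((b*z)*x)*((3+6)+(z*5))))+((((a+y)+(9*x))*4)+b)); overall: (((((x+1)+(0*(x+b)))+(((b*z)*x)*((3+6)+(z*5))))+((((a+y)+(9*x))*4)+b))*1) -> ((((x+1)+(0*(x+b)))+(((b*z)*x)*((3+6)+(z*5))))+((((a+y)+(9*x))*4)+b))
Step 2: at LLR: (0*(x+b)) -> 0; overall: ((((x+1)+(0*(x+b)))+(((b*z)*x)*((3+6)+(z*5))))+((((a+y)+(9*x))*4)+b)) -> ((((x+1)+0)+(((b*z)*x)*((3+6)+(z*5))))+((((a+y)+(9*x))*4)+b))
Step 3: at LL: ((x+1)+0) -> (x+1); overall: ((((x+1)+0)+(((b*z)*x)*((3+6)+(z*5))))+((((a+y)+(9*x))*4)+b)) -> (((x+1)+(((b*z)*x)*((3+6)+(z*5))))+((((a+y)+(9*x))*4)+b))
Step 4: at LRRL: (3+6) -> 9; overall: (((x+1)+(((b*z)*x)*((3+6)+(z*5))))+((((a+y)+(9*x))*4)+b)) -> (((x+1)+(((b*z)*x)*(9+(z*5))))+((((a+y)+(9*x))*4)+b))
Fixed point: (((x+1)+(((b*z)*x)*(9+(z*5))))+((((a+y)+(9*x))*4)+b))

Answer: (((x+1)+(((b*z)*x)*(9+(z*5))))+((((a+y)+(9*x))*4)+b))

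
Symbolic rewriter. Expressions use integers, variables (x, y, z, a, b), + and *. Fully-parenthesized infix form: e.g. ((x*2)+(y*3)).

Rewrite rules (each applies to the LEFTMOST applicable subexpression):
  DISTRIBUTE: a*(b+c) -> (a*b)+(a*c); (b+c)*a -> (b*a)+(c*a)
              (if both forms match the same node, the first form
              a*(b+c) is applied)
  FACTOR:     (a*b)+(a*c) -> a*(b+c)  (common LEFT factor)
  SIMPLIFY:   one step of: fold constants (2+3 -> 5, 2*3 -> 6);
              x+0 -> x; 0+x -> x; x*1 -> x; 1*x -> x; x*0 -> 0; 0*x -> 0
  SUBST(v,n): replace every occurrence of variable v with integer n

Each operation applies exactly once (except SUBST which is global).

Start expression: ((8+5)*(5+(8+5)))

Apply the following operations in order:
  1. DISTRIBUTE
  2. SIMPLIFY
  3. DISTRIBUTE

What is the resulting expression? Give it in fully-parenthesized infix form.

Start: ((8+5)*(5+(8+5)))
Apply DISTRIBUTE at root (target: ((8+5)*(5+(8+5)))): ((8+5)*(5+(8+5))) -> (((8+5)*5)+((8+5)*(8+5)))
Apply SIMPLIFY at LL (target: (8+5)): (((8+5)*5)+((8+5)*(8+5))) -> ((13*5)+((8+5)*(8+5)))
Apply DISTRIBUTE at R (target: ((8+5)*(8+5))): ((13*5)+((8+5)*(8+5))) -> ((13*5)+(((8+5)*8)+((8+5)*5)))

Answer: ((13*5)+(((8+5)*8)+((8+5)*5)))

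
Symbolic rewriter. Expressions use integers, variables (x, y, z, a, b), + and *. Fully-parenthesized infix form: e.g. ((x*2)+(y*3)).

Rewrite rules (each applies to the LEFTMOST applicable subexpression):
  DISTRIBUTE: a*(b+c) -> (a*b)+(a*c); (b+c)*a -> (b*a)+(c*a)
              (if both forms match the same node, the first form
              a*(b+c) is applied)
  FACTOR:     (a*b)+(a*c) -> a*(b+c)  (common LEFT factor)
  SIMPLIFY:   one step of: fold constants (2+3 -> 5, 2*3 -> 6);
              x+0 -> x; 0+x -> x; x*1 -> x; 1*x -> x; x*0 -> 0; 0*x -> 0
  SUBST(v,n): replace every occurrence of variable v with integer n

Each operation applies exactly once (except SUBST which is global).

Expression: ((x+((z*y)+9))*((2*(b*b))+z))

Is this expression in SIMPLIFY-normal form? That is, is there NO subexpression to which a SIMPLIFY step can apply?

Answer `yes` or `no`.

Expression: ((x+((z*y)+9))*((2*(b*b))+z))
Scanning for simplifiable subexpressions (pre-order)...
  at root: ((x+((z*y)+9))*((2*(b*b))+z)) (not simplifiable)
  at L: (x+((z*y)+9)) (not simplifiable)
  at LR: ((z*y)+9) (not simplifiable)
  at LRL: (z*y) (not simplifiable)
  at R: ((2*(b*b))+z) (not simplifiable)
  at RL: (2*(b*b)) (not simplifiable)
  at RLR: (b*b) (not simplifiable)
Result: no simplifiable subexpression found -> normal form.

Answer: yes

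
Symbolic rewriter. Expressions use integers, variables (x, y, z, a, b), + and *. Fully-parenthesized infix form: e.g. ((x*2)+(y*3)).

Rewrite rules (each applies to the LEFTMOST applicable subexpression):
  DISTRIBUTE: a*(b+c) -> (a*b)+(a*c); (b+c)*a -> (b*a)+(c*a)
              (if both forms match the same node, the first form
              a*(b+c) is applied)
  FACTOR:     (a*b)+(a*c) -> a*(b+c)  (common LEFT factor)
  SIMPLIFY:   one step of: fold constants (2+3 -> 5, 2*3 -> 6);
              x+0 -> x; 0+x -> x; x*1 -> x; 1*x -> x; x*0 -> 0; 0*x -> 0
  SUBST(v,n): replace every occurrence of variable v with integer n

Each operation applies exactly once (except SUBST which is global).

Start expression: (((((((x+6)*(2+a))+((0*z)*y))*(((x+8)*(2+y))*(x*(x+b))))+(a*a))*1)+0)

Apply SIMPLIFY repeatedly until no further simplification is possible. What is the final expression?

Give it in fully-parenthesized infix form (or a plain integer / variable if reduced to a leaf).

Start: (((((((x+6)*(2+a))+((0*z)*y))*(((x+8)*(2+y))*(x*(x+b))))+(a*a))*1)+0)
Step 1: at root: (((((((x+6)*(2+a))+((0*z)*y))*(((x+8)*(2+y))*(x*(x+b))))+(a*a))*1)+0) -> ((((((x+6)*(2+a))+((0*z)*y))*(((x+8)*(2+y))*(x*(x+b))))+(a*a))*1); overall: (((((((x+6)*(2+a))+((0*z)*y))*(((x+8)*(2+y))*(x*(x+b))))+(a*a))*1)+0) -> ((((((x+6)*(2+a))+((0*z)*y))*(((x+8)*(2+y))*(x*(x+b))))+(a*a))*1)
Step 2: at root: ((((((x+6)*(2+a))+((0*z)*y))*(((x+8)*(2+y))*(x*(x+b))))+(a*a))*1) -> (((((x+6)*(2+a))+((0*z)*y))*(((x+8)*(2+y))*(x*(x+b))))+(a*a)); overall: ((((((x+6)*(2+a))+((0*z)*y))*(((x+8)*(2+y))*(x*(x+b))))+(a*a))*1) -> (((((x+6)*(2+a))+((0*z)*y))*(((x+8)*(2+y))*(x*(x+b))))+(a*a))
Step 3: at LLRL: (0*z) -> 0; overall: (((((x+6)*(2+a))+((0*z)*y))*(((x+8)*(2+y))*(x*(x+b))))+(a*a)) -> (((((x+6)*(2+a))+(0*y))*(((x+8)*(2+y))*(x*(x+b))))+(a*a))
Step 4: at LLR: (0*y) -> 0; overall: (((((x+6)*(2+a))+(0*y))*(((x+8)*(2+y))*(x*(x+b))))+(a*a)) -> (((((x+6)*(2+a))+0)*(((x+8)*(2+y))*(x*(x+b))))+(a*a))
Step 5: at LL: (((x+6)*(2+a))+0) -> ((x+6)*(2+a)); overall: (((((x+6)*(2+a))+0)*(((x+8)*(2+y))*(x*(x+b))))+(a*a)) -> ((((x+6)*(2+a))*(((x+8)*(2+y))*(x*(x+b))))+(a*a))
Fixed point: ((((x+6)*(2+a))*(((x+8)*(2+y))*(x*(x+b))))+(a*a))

Answer: ((((x+6)*(2+a))*(((x+8)*(2+y))*(x*(x+b))))+(a*a))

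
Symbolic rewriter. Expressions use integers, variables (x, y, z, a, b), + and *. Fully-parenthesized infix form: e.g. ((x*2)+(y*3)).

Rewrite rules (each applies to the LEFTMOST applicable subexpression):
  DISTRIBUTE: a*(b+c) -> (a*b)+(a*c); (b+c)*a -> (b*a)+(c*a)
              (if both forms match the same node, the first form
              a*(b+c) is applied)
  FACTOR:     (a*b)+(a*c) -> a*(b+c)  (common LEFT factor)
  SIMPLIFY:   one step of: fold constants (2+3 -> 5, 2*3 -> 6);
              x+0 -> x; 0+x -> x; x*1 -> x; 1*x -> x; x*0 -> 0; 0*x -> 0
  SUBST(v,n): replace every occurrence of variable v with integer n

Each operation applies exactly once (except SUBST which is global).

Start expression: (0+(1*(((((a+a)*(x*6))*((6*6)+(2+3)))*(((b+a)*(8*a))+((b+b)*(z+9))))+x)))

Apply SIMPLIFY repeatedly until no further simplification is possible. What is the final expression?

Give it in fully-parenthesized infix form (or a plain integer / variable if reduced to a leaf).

Start: (0+(1*(((((a+a)*(x*6))*((6*6)+(2+3)))*(((b+a)*(8*a))+((b+b)*(z+9))))+x)))
Step 1: at root: (0+(1*(((((a+a)*(x*6))*((6*6)+(2+3)))*(((b+a)*(8*a))+((b+b)*(z+9))))+x))) -> (1*(((((a+a)*(x*6))*((6*6)+(2+3)))*(((b+a)*(8*a))+((b+b)*(z+9))))+x)); overall: (0+(1*(((((a+a)*(x*6))*((6*6)+(2+3)))*(((b+a)*(8*a))+((b+b)*(z+9))))+x))) -> (1*(((((a+a)*(x*6))*((6*6)+(2+3)))*(((b+a)*(8*a))+((b+b)*(z+9))))+x))
Step 2: at root: (1*(((((a+a)*(x*6))*((6*6)+(2+3)))*(((b+a)*(8*a))+((b+b)*(z+9))))+x)) -> (((((a+a)*(x*6))*((6*6)+(2+3)))*(((b+a)*(8*a))+((b+b)*(z+9))))+x); overall: (1*(((((a+a)*(x*6))*((6*6)+(2+3)))*(((b+a)*(8*a))+((b+b)*(z+9))))+x)) -> (((((a+a)*(x*6))*((6*6)+(2+3)))*(((b+a)*(8*a))+((b+b)*(z+9))))+x)
Step 3: at LLRL: (6*6) -> 36; overall: (((((a+a)*(x*6))*((6*6)+(2+3)))*(((b+a)*(8*a))+((b+b)*(z+9))))+x) -> (((((a+a)*(x*6))*(36+(2+3)))*(((b+a)*(8*a))+((b+b)*(z+9))))+x)
Step 4: at LLRR: (2+3) -> 5; overall: (((((a+a)*(x*6))*(36+(2+3)))*(((b+a)*(8*a))+((b+b)*(z+9))))+x) -> (((((a+a)*(x*6))*(36+5))*(((b+a)*(8*a))+((b+b)*(z+9))))+x)
Step 5: at LLR: (36+5) -> 41; overall: (((((a+a)*(x*6))*(36+5))*(((b+a)*(8*a))+((b+b)*(z+9))))+x) -> (((((a+a)*(x*6))*41)*(((b+a)*(8*a))+((b+b)*(z+9))))+x)
Fixed point: (((((a+a)*(x*6))*41)*(((b+a)*(8*a))+((b+b)*(z+9))))+x)

Answer: (((((a+a)*(x*6))*41)*(((b+a)*(8*a))+((b+b)*(z+9))))+x)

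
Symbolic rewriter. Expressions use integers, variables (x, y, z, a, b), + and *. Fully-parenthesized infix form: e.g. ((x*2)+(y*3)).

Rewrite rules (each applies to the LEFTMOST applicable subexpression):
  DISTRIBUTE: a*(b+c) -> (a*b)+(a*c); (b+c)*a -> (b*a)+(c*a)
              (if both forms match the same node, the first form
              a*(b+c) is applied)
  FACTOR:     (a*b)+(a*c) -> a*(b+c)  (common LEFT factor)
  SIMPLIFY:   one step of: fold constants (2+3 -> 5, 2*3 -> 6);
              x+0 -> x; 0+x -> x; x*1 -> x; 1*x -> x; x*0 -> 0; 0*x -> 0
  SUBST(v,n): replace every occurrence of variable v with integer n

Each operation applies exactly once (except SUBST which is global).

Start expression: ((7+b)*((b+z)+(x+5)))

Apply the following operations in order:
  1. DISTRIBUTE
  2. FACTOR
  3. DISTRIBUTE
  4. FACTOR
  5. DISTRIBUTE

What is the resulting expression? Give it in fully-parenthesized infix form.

Answer: (((7+b)*(b+z))+((7+b)*(x+5)))

Derivation:
Start: ((7+b)*((b+z)+(x+5)))
Apply DISTRIBUTE at root (target: ((7+b)*((b+z)+(x+5)))): ((7+b)*((b+z)+(x+5))) -> (((7+b)*(b+z))+((7+b)*(x+5)))
Apply FACTOR at root (target: (((7+b)*(b+z))+((7+b)*(x+5)))): (((7+b)*(b+z))+((7+b)*(x+5))) -> ((7+b)*((b+z)+(x+5)))
Apply DISTRIBUTE at root (target: ((7+b)*((b+z)+(x+5)))): ((7+b)*((b+z)+(x+5))) -> (((7+b)*(b+z))+((7+b)*(x+5)))
Apply FACTOR at root (target: (((7+b)*(b+z))+((7+b)*(x+5)))): (((7+b)*(b+z))+((7+b)*(x+5))) -> ((7+b)*((b+z)+(x+5)))
Apply DISTRIBUTE at root (target: ((7+b)*((b+z)+(x+5)))): ((7+b)*((b+z)+(x+5))) -> (((7+b)*(b+z))+((7+b)*(x+5)))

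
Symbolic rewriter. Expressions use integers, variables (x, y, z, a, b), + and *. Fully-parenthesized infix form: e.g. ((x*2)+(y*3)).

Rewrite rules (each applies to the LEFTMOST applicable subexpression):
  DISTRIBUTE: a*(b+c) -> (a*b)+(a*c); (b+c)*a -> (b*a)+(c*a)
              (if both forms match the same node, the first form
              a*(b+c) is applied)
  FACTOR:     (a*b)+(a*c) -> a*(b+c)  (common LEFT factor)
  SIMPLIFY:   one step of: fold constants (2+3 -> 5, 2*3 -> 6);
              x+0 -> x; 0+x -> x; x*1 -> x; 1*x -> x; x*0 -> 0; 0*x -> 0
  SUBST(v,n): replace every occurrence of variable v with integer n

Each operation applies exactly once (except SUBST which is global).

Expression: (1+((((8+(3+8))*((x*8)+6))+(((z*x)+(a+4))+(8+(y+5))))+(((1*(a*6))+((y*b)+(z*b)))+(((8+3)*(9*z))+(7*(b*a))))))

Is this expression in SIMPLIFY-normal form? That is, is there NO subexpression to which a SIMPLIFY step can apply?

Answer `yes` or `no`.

Answer: no

Derivation:
Expression: (1+((((8+(3+8))*((x*8)+6))+(((z*x)+(a+4))+(8+(y+5))))+(((1*(a*6))+((y*b)+(z*b)))+(((8+3)*(9*z))+(7*(b*a))))))
Scanning for simplifiable subexpressions (pre-order)...
  at root: (1+((((8+(3+8))*((x*8)+6))+(((z*x)+(a+4))+(8+(y+5))))+(((1*(a*6))+((y*b)+(z*b)))+(((8+3)*(9*z))+(7*(b*a)))))) (not simplifiable)
  at R: ((((8+(3+8))*((x*8)+6))+(((z*x)+(a+4))+(8+(y+5))))+(((1*(a*6))+((y*b)+(z*b)))+(((8+3)*(9*z))+(7*(b*a))))) (not simplifiable)
  at RL: (((8+(3+8))*((x*8)+6))+(((z*x)+(a+4))+(8+(y+5)))) (not simplifiable)
  at RLL: ((8+(3+8))*((x*8)+6)) (not simplifiable)
  at RLLL: (8+(3+8)) (not simplifiable)
  at RLLLR: (3+8) (SIMPLIFIABLE)
  at RLLR: ((x*8)+6) (not simplifiable)
  at RLLRL: (x*8) (not simplifiable)
  at RLR: (((z*x)+(a+4))+(8+(y+5))) (not simplifiable)
  at RLRL: ((z*x)+(a+4)) (not simplifiable)
  at RLRLL: (z*x) (not simplifiable)
  at RLRLR: (a+4) (not simplifiable)
  at RLRR: (8+(y+5)) (not simplifiable)
  at RLRRR: (y+5) (not simplifiable)
  at RR: (((1*(a*6))+((y*b)+(z*b)))+(((8+3)*(9*z))+(7*(b*a)))) (not simplifiable)
  at RRL: ((1*(a*6))+((y*b)+(z*b))) (not simplifiable)
  at RRLL: (1*(a*6)) (SIMPLIFIABLE)
  at RRLLR: (a*6) (not simplifiable)
  at RRLR: ((y*b)+(z*b)) (not simplifiable)
  at RRLRL: (y*b) (not simplifiable)
  at RRLRR: (z*b) (not simplifiable)
  at RRR: (((8+3)*(9*z))+(7*(b*a))) (not simplifiable)
  at RRRL: ((8+3)*(9*z)) (not simplifiable)
  at RRRLL: (8+3) (SIMPLIFIABLE)
  at RRRLR: (9*z) (not simplifiable)
  at RRRR: (7*(b*a)) (not simplifiable)
  at RRRRR: (b*a) (not simplifiable)
Found simplifiable subexpr at path RLLLR: (3+8)
One SIMPLIFY step would give: (1+((((8+11)*((x*8)+6))+(((z*x)+(a+4))+(8+(y+5))))+(((1*(a*6))+((y*b)+(z*b)))+(((8+3)*(9*z))+(7*(b*a))))))
-> NOT in normal form.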